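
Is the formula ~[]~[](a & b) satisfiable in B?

Yes, satisfiable

1. ~[]~[](a & b), 0
2. [](a & b), 1   [~[]-rule on 1: fresh world 1, 0R1]
3. a & b, 0   [[]-rule on 2 via 1R0]
4. a, 0   [&-rule on 3]
5. b, 0   [&-rule on 3]
6. a & b, 1   [[]-rule on 2 via 1R1]
7. a, 1   [&-rule on 6]
8. b, 1   [&-rule on 6]
Accessibility: 0R0, 0R1, 1R0, 1R1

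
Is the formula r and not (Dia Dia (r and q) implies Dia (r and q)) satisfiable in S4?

Unsatisfiable (every branch closes)

1. r and not (Dia Dia (r and q) implies Dia (r and q)), 0
2. r, 0   [and-rule on 1]
3. not (Dia Dia (r and q) implies Dia (r and q)), 0   [and-rule on 1]
4. Dia Dia (r and q), 0   [neg-implies-rule on 3]
5. not Dia (r and q), 0   [neg-implies-rule on 3]
6. not (r and q), 0   [neg-Dia-rule on 5 via 0R0]
7. not q, 0   [neg-and-rule on 6 (branches; this branch)]
8. Dia (r and q), 1   [Dia-rule on 4: fresh world 1, 0R1]
9. not (r and q), 1   [neg-Dia-rule on 5 via 0R1]
10. not q, 1   [neg-and-rule on 9 (branches; this branch)]
11. r and q, 2   [Dia-rule on 8: fresh world 2, 1R2]
12. r, 2   [and-rule on 11]
13. q, 2   [and-rule on 11]
14. not (r and q), 2   [neg-Dia-rule on 5 via 0R2]
15. not q, 2   [neg-and-rule on 14 (branches; this branch)]
Accessibility: 0R0, 0R1, 0R2, 1R1, 1R2, 2R2
Branch closes: q and not q both at 2.
All branches of the tableau close; one closing branch shown above.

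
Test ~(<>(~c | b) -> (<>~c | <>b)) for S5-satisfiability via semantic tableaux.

1. ~(<>(~c | b) -> (<>~c | <>b)), u
2. <>(~c | b), u   [~->-rule on 1]
3. ~(<>~c | <>b), u   [~->-rule on 1]
4. ~<>~c, u   [~|-rule on 3]
5. ~<>b, u   [~|-rule on 3]
6. c, u   [~<>-rule on 4 via uRu]
7. ~b, u   [~<>-rule on 5 via uRu]
8. ~c | b, v   [<>-rule on 2: fresh world v, uRv]
9. c, v   [~<>-rule on 4 via uRv]
10. ~b, v   [~<>-rule on 5 via uRv]
11. b, v   [|-rule on 8 (branches; this branch)]
Accessibility: uRu, uRv, vRu, vRv
Branch closes: b and ~b both at v.
(One branch shown.) All branches close.

Unsatisfiable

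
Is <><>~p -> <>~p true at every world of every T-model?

Tableau for the negation ~(<><>~p -> <>~p):
1. ~(<><>~p -> <>~p), w0
2. <><>~p, w0
3. ~<>~p, w0
4. p, w0
5. <>~p, w1
6. p, w1
7. ~p, w2
Accessibility: w0Rw0, w0Rw1, w1Rw1, w1Rw2, w2Rw2
The negation has an open branch (countermodel exists).

Invalid (countermodel exists)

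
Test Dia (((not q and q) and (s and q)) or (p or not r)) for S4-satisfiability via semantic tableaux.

1. Dia (((not q and q) and (s and q)) or (p or not r)), w0
2. ((not q and q) and (s and q)) or (p or not r), w1   [Dia-rule on 1: fresh world w1, w0Rw1]
3. p or not r, w1   [or-rule on 2 (branches; this branch)]
4. not r, w1   [or-rule on 3 (branches; this branch)]
Accessibility: w0Rw0, w0Rw1, w1Rw1

Yes, satisfiable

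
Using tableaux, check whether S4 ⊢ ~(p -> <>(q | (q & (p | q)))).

No, not valid

Tableau for the negation p -> <>(q | (q & (p | q))):
1. p -> <>(q | (q & (p | q))), w0
2. <>(q | (q & (p | q))), w0   [->-rule on 1 (branches; this branch)]
3. q | (q & (p | q)), w1   [<>-rule on 2: fresh world w1, w0Rw1]
4. q & (p | q), w1   [|-rule on 3 (branches; this branch)]
5. q, w1   [&-rule on 4]
6. p | q, w1   [&-rule on 4]
Accessibility: w0Rw0, w0Rw1, w1Rw1
The negation has an open branch (countermodel exists).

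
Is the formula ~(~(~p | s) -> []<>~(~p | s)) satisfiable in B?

Unsatisfiable (every branch closes)

1. ~(~(~p | s) -> []<>~(~p | s)), u
2. ~(~p | s), u   [~->-rule on 1]
3. ~[]<>~(~p | s), u   [~->-rule on 1]
4. p, u   [~|-rule on 2]
5. ~s, u   [~|-rule on 2]
6. ~<>~(~p | s), v   [~[]-rule on 3: fresh world v, uRv]
7. ~p | s, u   [~<>-rule on 6 via vRu]
8. ~p | s, v   [~<>-rule on 6 via vRv]
9. s, u   [|-rule on 7 (branches; this branch)]
Accessibility: uRu, uRv, vRu, vRv
Branch closes: s and ~s both at u.
(One branch shown.) All branches close.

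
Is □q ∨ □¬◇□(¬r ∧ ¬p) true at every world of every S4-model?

Invalid (countermodel exists)

Tableau for the negation ¬(□q ∨ □¬◇□(¬r ∧ ¬p)):
1. ¬(□q ∨ □¬◇□(¬r ∧ ¬p)), u
2. ¬□q, u   [¬∨-rule on 1]
3. ¬□¬◇□(¬r ∧ ¬p), u   [¬∨-rule on 1]
4. ¬q, v   [¬□-rule on 2: fresh world v, uRv]
5. ◇□(¬r ∧ ¬p), w   [¬□-rule on 3: fresh world w, uRw]
6. □(¬r ∧ ¬p), x   [◇-rule on 5: fresh world x, wRx]
7. ¬r ∧ ¬p, x   [□-rule on 6 via xRx]
8. ¬r, x   [∧-rule on 7]
9. ¬p, x   [∧-rule on 7]
Accessibility: uRu, uRv, uRw, uRx, vRv, wRw, wRx, xRx
The negation has an open branch (countermodel exists).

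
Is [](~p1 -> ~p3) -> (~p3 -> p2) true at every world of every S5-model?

Not valid

Tableau for the negation ~([](~p1 -> ~p3) -> (~p3 -> p2)):
1. ~([](~p1 -> ~p3) -> (~p3 -> p2)), u
2. [](~p1 -> ~p3), u
3. ~(~p3 -> p2), u
4. ~p3, u
5. ~p2, u
6. ~p1 -> ~p3, u
Accessibility: uRu
The negation has an open branch (countermodel exists).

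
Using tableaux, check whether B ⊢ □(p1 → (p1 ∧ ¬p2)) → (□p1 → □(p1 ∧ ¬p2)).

Tableau for the negation ¬(□(p1 → (p1 ∧ ¬p2)) → (□p1 → □(p1 ∧ ¬p2))):
1. ¬(□(p1 → (p1 ∧ ¬p2)) → (□p1 → □(p1 ∧ ¬p2))), 0
2. □(p1 → (p1 ∧ ¬p2)), 0   [¬→-rule on 1]
3. ¬(□p1 → □(p1 ∧ ¬p2)), 0   [¬→-rule on 1]
4. □p1, 0   [¬→-rule on 3]
5. ¬□(p1 ∧ ¬p2), 0   [¬→-rule on 3]
6. p1 → (p1 ∧ ¬p2), 0   [□-rule on 2 via 0R0]
7. p1, 0   [□-rule on 4 via 0R0]
8. p1 ∧ ¬p2, 0   [→-rule on 6 (branches; this branch)]
9. ¬p2, 0   [∧-rule on 8]
10. ¬(p1 ∧ ¬p2), 1   [¬□-rule on 5: fresh world 1, 0R1]
11. p1 → (p1 ∧ ¬p2), 1   [□-rule on 2 via 0R1]
12. p1, 1   [□-rule on 4 via 0R1]
13. p2, 1   [¬∧-rule on 10 (branches; this branch)]
14. p1 ∧ ¬p2, 1   [→-rule on 11 (branches; this branch)]
15. ¬p2, 1   [∧-rule on 14]
Accessibility: 0R0, 0R1, 1R0, 1R1
Branch closes: p2 and ¬p2 both at 1.
All branches of the negation close; one closing branch shown above.

Yes, valid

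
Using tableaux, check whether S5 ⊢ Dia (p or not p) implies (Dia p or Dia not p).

Tableau for the negation not (Dia (p or not p) implies (Dia p or Dia not p)):
1. not (Dia (p or not p) implies (Dia p or Dia not p)), 0
2. Dia (p or not p), 0   [neg-implies-rule on 1]
3. not (Dia p or Dia not p), 0   [neg-implies-rule on 1]
4. not Dia p, 0   [neg-or-rule on 3]
5. not Dia not p, 0   [neg-or-rule on 3]
6. not p, 0   [neg-Dia-rule on 4 via 0R0]
7. p, 0   [neg-Dia-rule on 5 via 0R0]
Accessibility: 0R0
Branch closes: p and not p both at 0.
Every branch of the negation's tableau closes; the branch above is one of them.

Valid in S5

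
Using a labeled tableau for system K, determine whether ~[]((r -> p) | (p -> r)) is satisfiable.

1. ~[]((r -> p) | (p -> r)), w0
2. ~((r -> p) | (p -> r)), w1   [~[]-rule on 1: fresh world w1, w0Rw1]
3. ~(r -> p), w1   [~|-rule on 2]
4. ~(p -> r), w1   [~|-rule on 2]
5. r, w1   [~->-rule on 3]
6. ~p, w1   [~->-rule on 3]
7. p, w1   [~->-rule on 4]
8. ~r, w1   [~->-rule on 4]
Accessibility: w0Rw1
Branch closes: p and ~p both at w1.
All branches of the tableau close; one closing branch shown above.

No, unsatisfiable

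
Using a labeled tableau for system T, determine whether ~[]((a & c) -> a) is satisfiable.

No, unsatisfiable

1. ~[]((a & c) -> a), u
2. ~((a & c) -> a), v
3. a & c, v
4. ~a, v
5. a, v
6. c, v
Accessibility: uRu, uRv, vRv
Branch closes: a and ~a both at v.
(One branch shown.) All branches close.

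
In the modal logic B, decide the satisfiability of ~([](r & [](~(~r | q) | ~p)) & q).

1. ~([](r & [](~(~r | q) | ~p)) & q), 0
2. ~q, 0
Accessibility: 0R0

Satisfiable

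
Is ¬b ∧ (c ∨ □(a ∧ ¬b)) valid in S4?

Tableau for the negation ¬(¬b ∧ (c ∨ □(a ∧ ¬b))):
1. ¬(¬b ∧ (c ∨ □(a ∧ ¬b))), w0
2. ¬(c ∨ □(a ∧ ¬b)), w0   [¬∧-rule on 1 (branches; this branch)]
3. ¬c, w0   [¬∨-rule on 2]
4. ¬□(a ∧ ¬b), w0   [¬∨-rule on 2]
5. ¬(a ∧ ¬b), w1   [¬□-rule on 4: fresh world w1, w0Rw1]
6. b, w1   [¬∧-rule on 5 (branches; this branch)]
Accessibility: w0Rw0, w0Rw1, w1Rw1
The negation has an open branch (countermodel exists).

Not valid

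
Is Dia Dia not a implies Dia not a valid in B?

Tableau for the negation not (Dia Dia not a implies Dia not a):
1. not (Dia Dia not a implies Dia not a), 0
2. Dia Dia not a, 0
3. not Dia not a, 0
4. a, 0
5. Dia not a, 1
6. a, 1
7. not a, 2
Accessibility: 0R0, 0R1, 1R0, 1R1, 1R2, 2R1, 2R2
The negation has an open branch (countermodel exists).

Not valid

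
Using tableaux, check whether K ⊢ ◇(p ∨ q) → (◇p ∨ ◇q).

Tableau for the negation ¬(◇(p ∨ q) → (◇p ∨ ◇q)):
1. ¬(◇(p ∨ q) → (◇p ∨ ◇q)), w0
2. ◇(p ∨ q), w0
3. ¬(◇p ∨ ◇q), w0
4. ¬◇p, w0
5. ¬◇q, w0
6. p ∨ q, w1
7. ¬p, w1
8. ¬q, w1
9. q, w1
Accessibility: w0Rw1
Branch closes: q and ¬q both at w1.
All branches of the negation close; one closing branch shown above.

Valid in K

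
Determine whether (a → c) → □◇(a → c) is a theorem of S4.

Tableau for the negation ¬((a → c) → □◇(a → c)):
1. ¬((a → c) → □◇(a → c)), w0
2. a → c, w0
3. ¬□◇(a → c), w0
4. c, w0
5. ¬◇(a → c), w1
6. ¬(a → c), w1
7. a, w1
8. ¬c, w1
Accessibility: w0Rw0, w0Rw1, w1Rw1
The negation has an open branch (countermodel exists).

Invalid (countermodel exists)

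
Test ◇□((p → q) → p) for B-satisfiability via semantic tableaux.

1. ◇□((p → q) → p), u
2. □((p → q) → p), v
3. (p → q) → p, u
4. (p → q) → p, v
5. p, u
6. p, v
Accessibility: uRu, uRv, vRu, vRv

Satisfiable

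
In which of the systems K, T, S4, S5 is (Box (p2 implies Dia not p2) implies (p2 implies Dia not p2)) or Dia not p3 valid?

T, S4, S5

K-tableau for the negation not ((Box (p2 implies Dia not p2) implies (p2 implies Dia not p2)) or Dia not p3):
1. not ((Box (p2 implies Dia not p2) implies (p2 implies Dia not p2)) or Dia not p3), w0
2. not (Box (p2 implies Dia not p2) implies (p2 implies Dia not p2)), w0
3. not Dia not p3, w0
4. Box (p2 implies Dia not p2), w0
5. not (p2 implies Dia not p2), w0
6. p2, w0
7. not Dia not p2, w0
Complete open branch: countermodel on a K-frame, so not valid in K.
T-tableau for the negation not ((Box (p2 implies Dia not p2) implies (p2 implies Dia not p2)) or Dia not p3):
1. not ((Box (p2 implies Dia not p2) implies (p2 implies Dia not p2)) or Dia not p3), w0
2. not (Box (p2 implies Dia not p2) implies (p2 implies Dia not p2)), w0
3. not Dia not p3, w0
4. Box (p2 implies Dia not p2), w0
5. not (p2 implies Dia not p2), w0
6. p2, w0
7. not Dia not p2, w0
8. p3, w0
9. p2 implies Dia not p2, w0
10. Dia not p2, w0
11. not p2, w1
12. p3, w1
13. p2 implies Dia not p2, w1
14. p2, w1
Accessibility: w0Rw0, w0Rw1, w1Rw1
Branch closes: p2 and not p2 both at w1.
Every branch closes (one shown): valid in T, hence also in S4, S5 (every theorem of T is a theorem of S4 and S5).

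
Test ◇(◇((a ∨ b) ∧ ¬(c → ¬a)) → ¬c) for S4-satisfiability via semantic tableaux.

Yes, satisfiable

1. ◇(◇((a ∨ b) ∧ ¬(c → ¬a)) → ¬c), 0
2. ◇((a ∨ b) ∧ ¬(c → ¬a)) → ¬c, 1   [◇-rule on 1: fresh world 1, 0R1]
3. ¬c, 1   [→-rule on 2 (branches; this branch)]
Accessibility: 0R0, 0R1, 1R1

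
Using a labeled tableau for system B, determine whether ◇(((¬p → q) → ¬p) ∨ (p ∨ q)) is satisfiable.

Satisfiable (open branch found)

1. ◇(((¬p → q) → ¬p) ∨ (p ∨ q)), 0
2. ((¬p → q) → ¬p) ∨ (p ∨ q), 1   [◇-rule on 1: fresh world 1, 0R1]
3. p ∨ q, 1   [∨-rule on 2 (branches; this branch)]
4. q, 1   [∨-rule on 3 (branches; this branch)]
Accessibility: 0R0, 0R1, 1R0, 1R1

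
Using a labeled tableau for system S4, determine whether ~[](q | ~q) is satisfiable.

1. ~[](q | ~q), w0
2. ~(q | ~q), w1
3. ~q, w1
4. q, w1
Accessibility: w0Rw0, w0Rw1, w1Rw1
Branch closes: q and ~q both at w1.
All branches of the tableau close; one closing branch shown above.

No, unsatisfiable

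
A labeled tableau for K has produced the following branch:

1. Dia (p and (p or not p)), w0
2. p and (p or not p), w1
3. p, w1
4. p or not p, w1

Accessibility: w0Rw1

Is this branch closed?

No atom appears with both signs at the same world.

Open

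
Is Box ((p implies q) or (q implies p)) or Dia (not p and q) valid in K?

Tableau for the negation not (Box ((p implies q) or (q implies p)) or Dia (not p and q)):
1. not (Box ((p implies q) or (q implies p)) or Dia (not p and q)), 0
2. not Box ((p implies q) or (q implies p)), 0   [neg-or-rule on 1]
3. not Dia (not p and q), 0   [neg-or-rule on 1]
4. not ((p implies q) or (q implies p)), 1   [neg-Box-rule on 2: fresh world 1, 0R1]
5. not (p implies q), 1   [neg-or-rule on 4]
6. not (q implies p), 1   [neg-or-rule on 4]
7. p, 1   [neg-implies-rule on 5]
8. not q, 1   [neg-implies-rule on 5]
9. q, 1   [neg-implies-rule on 6]
10. not p, 1   [neg-implies-rule on 6]
Accessibility: 0R1
Branch closes: q and not q both at 1.
All branches of the negation close; one closing branch shown above.

Yes, valid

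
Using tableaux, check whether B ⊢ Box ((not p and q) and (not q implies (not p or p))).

No, not valid

Tableau for the negation not Box ((not p and q) and (not q implies (not p or p))):
1. not Box ((not p and q) and (not q implies (not p or p))), u
2. not ((not p and q) and (not q implies (not p or p))), v
3. not (not p and q), v
4. not q, v
Accessibility: uRu, uRv, vRu, vRv
The negation has an open branch (countermodel exists).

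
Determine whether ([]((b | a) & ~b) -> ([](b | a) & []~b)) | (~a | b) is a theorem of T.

Tableau for the negation ~(([]((b | a) & ~b) -> ([](b | a) & []~b)) | (~a | b)):
1. ~(([]((b | a) & ~b) -> ([](b | a) & []~b)) | (~a | b)), 0
2. ~([]((b | a) & ~b) -> ([](b | a) & []~b)), 0
3. ~(~a | b), 0
4. []((b | a) & ~b), 0
5. ~([](b | a) & []~b), 0
6. a, 0
7. ~b, 0
8. (b | a) & ~b, 0
9. b | a, 0
10. ~[](b | a), 0
11. ~(b | a), 1
12. ~b, 1
13. ~a, 1
14. (b | a) & ~b, 1
15. b | a, 1
16. a, 1
Accessibility: 0R0, 0R1, 1R1
Branch closes: a and ~a both at 1.
All branches of the negation close; one closing branch shown above.

Yes, valid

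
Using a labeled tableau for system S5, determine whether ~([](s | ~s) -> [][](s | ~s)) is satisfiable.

No, unsatisfiable

1. ~([](s | ~s) -> [][](s | ~s)), w0
2. [](s | ~s), w0   [~->-rule on 1]
3. ~[][](s | ~s), w0   [~->-rule on 1]
4. s | ~s, w0   [[]-rule on 2 via w0Rw0]
5. ~s, w0   [|-rule on 4 (branches; this branch)]
6. ~[](s | ~s), w1   [~[]-rule on 3: fresh world w1, w0Rw1]
7. s | ~s, w1   [[]-rule on 2 via w0Rw1]
8. ~s, w1   [|-rule on 7 (branches; this branch)]
9. ~(s | ~s), w2   [~[]-rule on 6: fresh world w2, w1Rw2]
10. ~s, w2   [~|-rule on 9]
11. s, w2   [~|-rule on 9]
Accessibility: w0Rw0, w0Rw1, w0Rw2, w1Rw0, w1Rw1, w1Rw2, w2Rw0, w2Rw1, w2Rw2
Branch closes: s and ~s both at w2.
(One branch shown.) All branches close.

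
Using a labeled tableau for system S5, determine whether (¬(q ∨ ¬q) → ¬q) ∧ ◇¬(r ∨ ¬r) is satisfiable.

Unsatisfiable

1. (¬(q ∨ ¬q) → ¬q) ∧ ◇¬(r ∨ ¬r), 0
2. ¬(q ∨ ¬q) → ¬q, 0
3. ◇¬(r ∨ ¬r), 0
4. q ∨ ¬q, 0
5. ¬q, 0
6. ¬(r ∨ ¬r), 1
7. ¬r, 1
8. r, 1
Accessibility: 0R0, 0R1, 1R0, 1R1
Branch closes: r and ¬r both at 1.
All branches of the tableau close; one closing branch shown above.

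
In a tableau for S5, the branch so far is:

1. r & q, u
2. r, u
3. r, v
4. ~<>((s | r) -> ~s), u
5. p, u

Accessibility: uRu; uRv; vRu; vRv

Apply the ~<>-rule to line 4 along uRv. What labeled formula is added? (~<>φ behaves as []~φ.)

~((s | r) -> ~s), v

~<>φ behaves as []~φ: propagate the negated body to each accessible world.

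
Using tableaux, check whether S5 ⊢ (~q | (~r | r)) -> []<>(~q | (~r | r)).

Yes, valid

Tableau for the negation ~((~q | (~r | r)) -> []<>(~q | (~r | r))):
1. ~((~q | (~r | r)) -> []<>(~q | (~r | r))), w0
2. ~q | (~r | r), w0
3. ~[]<>(~q | (~r | r)), w0
4. ~r | r, w0
5. r, w0
6. ~<>(~q | (~r | r)), w1
7. ~(~q | (~r | r)), w0
8. q, w0
9. ~(~r | r), w0
10. ~r, w0
Accessibility: w0Rw0, w0Rw1, w1Rw0, w1Rw1
Branch closes: r and ~r both at w0.
All branches of the negation close; one closing branch shown above.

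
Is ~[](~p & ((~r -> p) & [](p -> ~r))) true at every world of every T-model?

Tableau for the negation [](~p & ((~r -> p) & [](p -> ~r))):
1. [](~p & ((~r -> p) & [](p -> ~r))), 0
2. ~p & ((~r -> p) & [](p -> ~r)), 0
3. ~p, 0
4. (~r -> p) & [](p -> ~r), 0
5. ~r -> p, 0
6. [](p -> ~r), 0
7. p -> ~r, 0
8. r, 0
Accessibility: 0R0
The negation has an open branch (countermodel exists).

No, not valid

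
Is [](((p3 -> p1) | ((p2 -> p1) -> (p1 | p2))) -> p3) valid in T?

Tableau for the negation ~[](((p3 -> p1) | ((p2 -> p1) -> (p1 | p2))) -> p3):
1. ~[](((p3 -> p1) | ((p2 -> p1) -> (p1 | p2))) -> p3), 0
2. ~(((p3 -> p1) | ((p2 -> p1) -> (p1 | p2))) -> p3), 1
3. (p3 -> p1) | ((p2 -> p1) -> (p1 | p2)), 1
4. ~p3, 1
5. (p2 -> p1) -> (p1 | p2), 1
6. p1 | p2, 1
7. p2, 1
Accessibility: 0R0, 0R1, 1R1
The negation has an open branch (countermodel exists).

Invalid (countermodel exists)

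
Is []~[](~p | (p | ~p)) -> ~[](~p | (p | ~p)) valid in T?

Tableau for the negation ~([]~[](~p | (p | ~p)) -> ~[](~p | (p | ~p))):
1. ~([]~[](~p | (p | ~p)) -> ~[](~p | (p | ~p))), 0
2. []~[](~p | (p | ~p)), 0
3. [](~p | (p | ~p)), 0
4. ~[](~p | (p | ~p)), 0
5. ~p | (p | ~p), 0
6. p | ~p, 0
7. ~p, 0
8. ~(~p | (p | ~p)), 1
9. p, 1
10. ~(p | ~p), 1
11. ~p, 1
Accessibility: 0R0, 0R1, 1R1
Branch closes: p and ~p both at 1.
Every branch of the negation's tableau closes; the branch above is one of them.

Yes, valid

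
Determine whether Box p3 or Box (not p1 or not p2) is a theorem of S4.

Tableau for the negation not (Box p3 or Box (not p1 or not p2)):
1. not (Box p3 or Box (not p1 or not p2)), u
2. not Box p3, u
3. not Box (not p1 or not p2), u
4. not p3, v
5. not (not p1 or not p2), w
6. p1, w
7. p2, w
Accessibility: uRu, uRv, uRw, vRv, wRw
The negation has an open branch (countermodel exists).

Invalid (countermodel exists)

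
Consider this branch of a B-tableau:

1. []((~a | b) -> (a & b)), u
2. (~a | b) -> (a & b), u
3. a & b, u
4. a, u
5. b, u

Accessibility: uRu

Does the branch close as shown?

Not closed

No world carries both an atom and its negation.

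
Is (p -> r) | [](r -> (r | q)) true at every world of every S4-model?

Tableau for the negation ~((p -> r) | [](r -> (r | q))):
1. ~((p -> r) | [](r -> (r | q))), 0
2. ~(p -> r), 0
3. ~[](r -> (r | q)), 0
4. p, 0
5. ~r, 0
6. ~(r -> (r | q)), 1
7. r, 1
8. ~(r | q), 1
9. ~r, 1
10. ~q, 1
Accessibility: 0R0, 0R1, 1R1
Branch closes: r and ~r both at 1.
All branches of the negation close; one closing branch shown above.

Yes, valid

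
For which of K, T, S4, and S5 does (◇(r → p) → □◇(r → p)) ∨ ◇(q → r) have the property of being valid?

T, S4, S5

T-tableau for the negation ¬((◇(r → p) → □◇(r → p)) ∨ ◇(q → r)):
1. ¬((◇(r → p) → □◇(r → p)) ∨ ◇(q → r)), u
2. ¬(◇(r → p) → □◇(r → p)), u   [¬∨-rule on 1]
3. ¬◇(q → r), u   [¬∨-rule on 1]
4. ◇(r → p), u   [¬→-rule on 2]
5. ¬□◇(r → p), u   [¬→-rule on 2]
6. ¬(q → r), u   [¬◇-rule on 3 via uRu]
7. q, u   [¬→-rule on 6]
8. ¬r, u   [¬→-rule on 6]
9. r → p, v   [◇-rule on 4: fresh world v, uRv]
10. ¬(q → r), v   [¬◇-rule on 3 via uRv]
11. q, v   [¬→-rule on 10]
12. ¬r, v   [¬→-rule on 10]
13. p, v   [→-rule on 9 (branches; this branch)]
14. ¬◇(r → p), w   [¬□-rule on 5: fresh world w, uRw]
15. ¬(q → r), w   [¬◇-rule on 3 via uRw]
16. q, w   [¬→-rule on 15]
17. ¬r, w   [¬→-rule on 15]
18. ¬(r → p), w   [¬◇-rule on 14 via wRw]
19. r, w   [¬→-rule on 18]
20. ¬p, w   [¬→-rule on 18]
Accessibility: uRu, uRv, uRw, vRv, wRw
Branch closes: r and ¬r both at w.
Every branch closes (one shown): valid in T, hence also in S4, S5 (every theorem of T is a theorem of S4 and S5).
K-tableau for the negation ¬((◇(r → p) → □◇(r → p)) ∨ ◇(q → r)):
1. ¬((◇(r → p) → □◇(r → p)) ∨ ◇(q → r)), u
2. ¬(◇(r → p) → □◇(r → p)), u   [¬∨-rule on 1]
3. ¬◇(q → r), u   [¬∨-rule on 1]
4. ◇(r → p), u   [¬→-rule on 2]
5. ¬□◇(r → p), u   [¬→-rule on 2]
6. r → p, v   [◇-rule on 4: fresh world v, uRv]
7. ¬(q → r), v   [¬◇-rule on 3 via uRv]
8. q, v   [¬→-rule on 7]
9. ¬r, v   [¬→-rule on 7]
10. p, v   [→-rule on 6 (branches; this branch)]
11. ¬◇(r → p), w   [¬□-rule on 5: fresh world w, uRw]
12. ¬(q → r), w   [¬◇-rule on 3 via uRw]
13. q, w   [¬→-rule on 12]
14. ¬r, w   [¬→-rule on 12]
Accessibility: uRv, uRw
Complete open branch: countermodel on a K-frame, so not valid in K.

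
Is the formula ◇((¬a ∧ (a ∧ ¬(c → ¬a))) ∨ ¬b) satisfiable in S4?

1. ◇((¬a ∧ (a ∧ ¬(c → ¬a))) ∨ ¬b), 0
2. (¬a ∧ (a ∧ ¬(c → ¬a))) ∨ ¬b, 1
3. ¬b, 1
Accessibility: 0R0, 0R1, 1R1

Satisfiable (open branch found)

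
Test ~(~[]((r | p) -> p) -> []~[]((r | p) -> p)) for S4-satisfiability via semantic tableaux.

1. ~(~[]((r | p) -> p) -> []~[]((r | p) -> p)), 0
2. ~[]((r | p) -> p), 0
3. ~[]~[]((r | p) -> p), 0
4. ~((r | p) -> p), 1
5. r | p, 1
6. ~p, 1
7. r, 1
8. []((r | p) -> p), 2
9. (r | p) -> p, 2
10. p, 2
Accessibility: 0R0, 0R1, 0R2, 1R1, 2R2

Satisfiable (open branch found)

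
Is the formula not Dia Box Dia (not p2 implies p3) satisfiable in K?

Satisfiable (open branch found)

1. not Dia Box Dia (not p2 implies p3), 0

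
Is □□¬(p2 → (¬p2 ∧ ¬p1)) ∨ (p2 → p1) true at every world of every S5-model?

Invalid (countermodel exists)

Tableau for the negation ¬(□□¬(p2 → (¬p2 ∧ ¬p1)) ∨ (p2 → p1)):
1. ¬(□□¬(p2 → (¬p2 ∧ ¬p1)) ∨ (p2 → p1)), u
2. ¬□□¬(p2 → (¬p2 ∧ ¬p1)), u
3. ¬(p2 → p1), u
4. p2, u
5. ¬p1, u
6. ¬□¬(p2 → (¬p2 ∧ ¬p1)), v
7. p2 → (¬p2 ∧ ¬p1), w
8. ¬p2 ∧ ¬p1, w
9. ¬p2, w
10. ¬p1, w
Accessibility: uRu, uRv, uRw, vRu, vRv, vRw, wRu, wRv, wRw
The negation has an open branch (countermodel exists).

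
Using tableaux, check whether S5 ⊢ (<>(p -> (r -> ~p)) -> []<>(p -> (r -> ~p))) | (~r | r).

Valid in S5

Tableau for the negation ~((<>(p -> (r -> ~p)) -> []<>(p -> (r -> ~p))) | (~r | r)):
1. ~((<>(p -> (r -> ~p)) -> []<>(p -> (r -> ~p))) | (~r | r)), 0
2. ~(<>(p -> (r -> ~p)) -> []<>(p -> (r -> ~p))), 0
3. ~(~r | r), 0
4. <>(p -> (r -> ~p)), 0
5. ~[]<>(p -> (r -> ~p)), 0
6. r, 0
7. ~r, 0
Accessibility: 0R0
Branch closes: r and ~r both at 0.
All branches of the negation close; one closing branch shown above.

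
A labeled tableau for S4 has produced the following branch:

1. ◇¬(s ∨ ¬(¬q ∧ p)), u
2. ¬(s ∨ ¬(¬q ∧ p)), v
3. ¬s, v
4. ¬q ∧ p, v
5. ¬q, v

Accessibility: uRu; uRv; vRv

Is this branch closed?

Open

No atom appears with both signs at the same world.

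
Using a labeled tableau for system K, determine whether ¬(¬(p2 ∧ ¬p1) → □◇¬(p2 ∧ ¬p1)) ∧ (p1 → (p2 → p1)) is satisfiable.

1. ¬(¬(p2 ∧ ¬p1) → □◇¬(p2 ∧ ¬p1)) ∧ (p1 → (p2 → p1)), w0
2. ¬(¬(p2 ∧ ¬p1) → □◇¬(p2 ∧ ¬p1)), w0
3. p1 → (p2 → p1), w0
4. ¬(p2 ∧ ¬p1), w0
5. ¬□◇¬(p2 ∧ ¬p1), w0
6. p2 → p1, w0
7. p1, w0
8. ¬◇¬(p2 ∧ ¬p1), w1
Accessibility: w0Rw1

Satisfiable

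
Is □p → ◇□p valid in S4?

Tableau for the negation ¬(□p → ◇□p):
1. ¬(□p → ◇□p), w0
2. □p, w0
3. ¬◇□p, w0
4. p, w0
5. ¬□p, w0
6. ¬p, w1
7. p, w1
Accessibility: w0Rw0, w0Rw1, w1Rw1
Branch closes: p and ¬p both at w1.
All branches of the negation close; one closing branch shown above.

Yes, valid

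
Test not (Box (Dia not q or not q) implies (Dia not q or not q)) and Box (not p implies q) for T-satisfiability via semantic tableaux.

1. not (Box (Dia not q or not q) implies (Dia not q or not q)) and Box (not p implies q), 0
2. not (Box (Dia not q or not q) implies (Dia not q or not q)), 0
3. Box (not p implies q), 0
4. Box (Dia not q or not q), 0
5. not (Dia not q or not q), 0
6. not Dia not q, 0
7. q, 0
8. not p implies q, 0
9. Dia not q or not q, 0
10. Dia not q, 0
11. not q, 1
12. not p implies q, 1
13. Dia not q or not q, 1
14. q, 1
Accessibility: 0R0, 0R1, 1R1
Branch closes: q and not q both at 1.
(One branch shown.) All branches close.

No, unsatisfiable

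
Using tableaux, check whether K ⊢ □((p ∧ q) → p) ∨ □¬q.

Tableau for the negation ¬(□((p ∧ q) → p) ∨ □¬q):
1. ¬(□((p ∧ q) → p) ∨ □¬q), u
2. ¬□((p ∧ q) → p), u   [¬∨-rule on 1]
3. ¬□¬q, u   [¬∨-rule on 1]
4. ¬((p ∧ q) → p), v   [¬□-rule on 2: fresh world v, uRv]
5. p ∧ q, v   [¬→-rule on 4]
6. ¬p, v   [¬→-rule on 4]
7. p, v   [∧-rule on 5]
8. q, v   [∧-rule on 5]
Accessibility: uRv
Branch closes: p and ¬p both at v.
All branches of the negation close; one closing branch shown above.

Valid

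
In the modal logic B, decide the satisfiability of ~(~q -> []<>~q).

1. ~(~q -> []<>~q), u
2. ~q, u
3. ~[]<>~q, u
4. ~<>~q, v
5. q, u
Accessibility: uRu, uRv, vRu, vRv
Branch closes: q and ~q both at u.
(One branch shown.) All branches close.

Unsatisfiable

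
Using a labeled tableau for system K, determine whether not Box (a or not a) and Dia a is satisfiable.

No, unsatisfiable

1. not Box (a or not a) and Dia a, 0
2. not Box (a or not a), 0
3. Dia a, 0
4. not (a or not a), 1
5. not a, 1
6. a, 1
Accessibility: 0R1
Branch closes: a and not a both at 1.
All branches of the tableau close; one closing branch shown above.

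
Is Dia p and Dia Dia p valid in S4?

Not valid

Tableau for the negation not (Dia p and Dia Dia p):
1. not (Dia p and Dia Dia p), 0
2. not Dia Dia p, 0
3. not Dia p, 0
4. not p, 0
Accessibility: 0R0
The negation has an open branch (countermodel exists).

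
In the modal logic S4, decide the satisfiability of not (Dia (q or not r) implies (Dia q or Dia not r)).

1. not (Dia (q or not r) implies (Dia q or Dia not r)), 0
2. Dia (q or not r), 0   [neg-implies-rule on 1]
3. not (Dia q or Dia not r), 0   [neg-implies-rule on 1]
4. not Dia q, 0   [neg-or-rule on 3]
5. not Dia not r, 0   [neg-or-rule on 3]
6. not q, 0   [neg-Dia-rule on 4 via 0R0]
7. r, 0   [neg-Dia-rule on 5 via 0R0]
8. q or not r, 1   [Dia-rule on 2: fresh world 1, 0R1]
9. not q, 1   [neg-Dia-rule on 4 via 0R1]
10. r, 1   [neg-Dia-rule on 5 via 0R1]
11. not r, 1   [or-rule on 8 (branches; this branch)]
Accessibility: 0R0, 0R1, 1R1
Branch closes: r and not r both at 1.
Every branch closes; the branch above is one of them.

Unsatisfiable (every branch closes)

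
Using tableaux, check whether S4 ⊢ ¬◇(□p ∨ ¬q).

Invalid (countermodel exists)

Tableau for the negation ◇(□p ∨ ¬q):
1. ◇(□p ∨ ¬q), w0
2. □p ∨ ¬q, w1
3. ¬q, w1
Accessibility: w0Rw0, w0Rw1, w1Rw1
The negation has an open branch (countermodel exists).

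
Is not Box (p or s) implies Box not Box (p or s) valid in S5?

Yes, valid

Tableau for the negation not (not Box (p or s) implies Box not Box (p or s)):
1. not (not Box (p or s) implies Box not Box (p or s)), u
2. not Box (p or s), u
3. not Box not Box (p or s), u
4. not (p or s), v
5. not p, v
6. not s, v
7. Box (p or s), w
8. p or s, u
9. p or s, v
10. p or s, w
11. s, u
12. s, v
Accessibility: uRu, uRv, uRw, vRu, vRv, vRw, wRu, wRv, wRw
Branch closes: s and not s both at v.
All branches of the negation close; one closing branch shown above.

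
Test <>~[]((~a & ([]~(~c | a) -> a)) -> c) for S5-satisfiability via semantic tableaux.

Yes, satisfiable

1. <>~[]((~a & ([]~(~c | a) -> a)) -> c), w0
2. ~[]((~a & ([]~(~c | a) -> a)) -> c), w1
3. ~((~a & ([]~(~c | a) -> a)) -> c), w2
4. ~a & ([]~(~c | a) -> a), w2
5. ~c, w2
6. ~a, w2
7. []~(~c | a) -> a, w2
8. ~[]~(~c | a), w2
9. ~c | a, w3
10. a, w3
Accessibility: w0Rw0, w0Rw1, w0Rw2, w0Rw3, w1Rw0, w1Rw1, w1Rw2, w1Rw3, w2Rw0, w2Rw1, w2Rw2, w2Rw3, w3Rw0, w3Rw1, w3Rw2, w3Rw3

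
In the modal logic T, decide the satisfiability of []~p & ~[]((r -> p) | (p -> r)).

1. []~p & ~[]((r -> p) | (p -> r)), w0
2. []~p, w0   [&-rule on 1]
3. ~[]((r -> p) | (p -> r)), w0   [&-rule on 1]
4. ~p, w0   [[]-rule on 2 via w0Rw0]
5. ~((r -> p) | (p -> r)), w1   [~[]-rule on 3: fresh world w1, w0Rw1]
6. ~(r -> p), w1   [~|-rule on 5]
7. ~(p -> r), w1   [~|-rule on 5]
8. r, w1   [~->-rule on 6]
9. ~p, w1   [~->-rule on 6]
10. p, w1   [~->-rule on 7]
11. ~r, w1   [~->-rule on 7]
Accessibility: w0Rw0, w0Rw1, w1Rw1
Branch closes: p and ~p both at w1.
All branches of the tableau close; one closing branch shown above.

No, unsatisfiable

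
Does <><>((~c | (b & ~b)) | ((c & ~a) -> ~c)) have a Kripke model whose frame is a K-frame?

Satisfiable

1. <><>((~c | (b & ~b)) | ((c & ~a) -> ~c)), u
2. <>((~c | (b & ~b)) | ((c & ~a) -> ~c)), v
3. (~c | (b & ~b)) | ((c & ~a) -> ~c), w
4. (c & ~a) -> ~c, w
5. ~c, w
Accessibility: uRv, vRw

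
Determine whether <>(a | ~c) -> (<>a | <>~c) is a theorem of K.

Tableau for the negation ~(<>(a | ~c) -> (<>a | <>~c)):
1. ~(<>(a | ~c) -> (<>a | <>~c)), w0
2. <>(a | ~c), w0   [~->-rule on 1]
3. ~(<>a | <>~c), w0   [~->-rule on 1]
4. ~<>a, w0   [~|-rule on 3]
5. ~<>~c, w0   [~|-rule on 3]
6. a | ~c, w1   [<>-rule on 2: fresh world w1, w0Rw1]
7. ~a, w1   [~<>-rule on 4 via w0Rw1]
8. c, w1   [~<>-rule on 5 via w0Rw1]
9. ~c, w1   [|-rule on 6 (branches; this branch)]
Accessibility: w0Rw1
Branch closes: c and ~c both at w1.
Every branch of the negation's tableau closes; the branch above is one of them.

Valid in K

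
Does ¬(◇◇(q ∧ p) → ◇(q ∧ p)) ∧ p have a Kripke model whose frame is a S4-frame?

No, unsatisfiable

1. ¬(◇◇(q ∧ p) → ◇(q ∧ p)) ∧ p, 0
2. ¬(◇◇(q ∧ p) → ◇(q ∧ p)), 0   [∧-rule on 1]
3. p, 0   [∧-rule on 1]
4. ◇◇(q ∧ p), 0   [¬→-rule on 2]
5. ¬◇(q ∧ p), 0   [¬→-rule on 2]
6. ¬(q ∧ p), 0   [¬◇-rule on 5 via 0R0]
7. ¬q, 0   [¬∧-rule on 6 (branches; this branch)]
8. ◇(q ∧ p), 1   [◇-rule on 4: fresh world 1, 0R1]
9. ¬(q ∧ p), 1   [¬◇-rule on 5 via 0R1]
10. ¬p, 1   [¬∧-rule on 9 (branches; this branch)]
11. q ∧ p, 2   [◇-rule on 8: fresh world 2, 1R2]
12. q, 2   [∧-rule on 11]
13. p, 2   [∧-rule on 11]
14. ¬(q ∧ p), 2   [¬◇-rule on 5 via 0R2]
15. ¬p, 2   [¬∧-rule on 14 (branches; this branch)]
Accessibility: 0R0, 0R1, 0R2, 1R1, 1R2, 2R2
Branch closes: p and ¬p both at 2.
(One branch shown.) All branches close.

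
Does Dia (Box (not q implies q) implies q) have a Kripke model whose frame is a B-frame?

1. Dia (Box (not q implies q) implies q), 0
2. Box (not q implies q) implies q, 1
3. q, 1
Accessibility: 0R0, 0R1, 1R0, 1R1

Satisfiable (open branch found)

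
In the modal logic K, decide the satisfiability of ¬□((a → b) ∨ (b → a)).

1. ¬□((a → b) ∨ (b → a)), 0
2. ¬((a → b) ∨ (b → a)), 1
3. ¬(a → b), 1
4. ¬(b → a), 1
5. a, 1
6. ¬b, 1
7. b, 1
8. ¬a, 1
Accessibility: 0R1
Branch closes: b and ¬b both at 1.
Every branch closes; the branch above is one of them.

Unsatisfiable (every branch closes)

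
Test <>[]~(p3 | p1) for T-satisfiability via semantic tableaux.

1. <>[]~(p3 | p1), 0
2. []~(p3 | p1), 1
3. ~(p3 | p1), 1
4. ~p3, 1
5. ~p1, 1
Accessibility: 0R0, 0R1, 1R1

Satisfiable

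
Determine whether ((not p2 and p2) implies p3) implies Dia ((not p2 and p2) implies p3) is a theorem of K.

Invalid (countermodel exists)

Tableau for the negation not (((not p2 and p2) implies p3) implies Dia ((not p2 and p2) implies p3)):
1. not (((not p2 and p2) implies p3) implies Dia ((not p2 and p2) implies p3)), 0
2. (not p2 and p2) implies p3, 0   [neg-implies-rule on 1]
3. not Dia ((not p2 and p2) implies p3), 0   [neg-implies-rule on 1]
4. p3, 0   [implies-rule on 2 (branches; this branch)]
The negation has an open branch (countermodel exists).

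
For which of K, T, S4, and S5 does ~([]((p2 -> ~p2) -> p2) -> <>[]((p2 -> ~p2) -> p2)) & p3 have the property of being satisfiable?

T-tableau for the formula:
1. ~([]((p2 -> ~p2) -> p2) -> <>[]((p2 -> ~p2) -> p2)) & p3, w0
2. ~([]((p2 -> ~p2) -> p2) -> <>[]((p2 -> ~p2) -> p2)), w0
3. p3, w0
4. []((p2 -> ~p2) -> p2), w0
5. ~<>[]((p2 -> ~p2) -> p2), w0
6. (p2 -> ~p2) -> p2, w0
7. ~[]((p2 -> ~p2) -> p2), w0
8. ~(p2 -> ~p2), w0
9. p2, w0
10. ~((p2 -> ~p2) -> p2), w1
11. p2 -> ~p2, w1
12. ~p2, w1
13. (p2 -> ~p2) -> p2, w1
14. ~[]((p2 -> ~p2) -> p2), w1
15. ~(p2 -> ~p2), w1
16. p2, w1
Accessibility: w0Rw0, w0Rw1, w1Rw1
Branch closes: p2 and ~p2 both at w1.
Every branch closes (one shown): unsatisfiable in T, hence also in S4, S5 (every S4/S5-frame is a T-frame).
K-tableau for the formula:
1. ~([]((p2 -> ~p2) -> p2) -> <>[]((p2 -> ~p2) -> p2)) & p3, w0
2. ~([]((p2 -> ~p2) -> p2) -> <>[]((p2 -> ~p2) -> p2)), w0
3. p3, w0
4. []((p2 -> ~p2) -> p2), w0
5. ~<>[]((p2 -> ~p2) -> p2), w0
Complete open branch: satisfiable in K.

K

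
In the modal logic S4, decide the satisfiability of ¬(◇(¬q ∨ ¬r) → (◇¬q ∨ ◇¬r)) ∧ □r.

Unsatisfiable

1. ¬(◇(¬q ∨ ¬r) → (◇¬q ∨ ◇¬r)) ∧ □r, 0
2. ¬(◇(¬q ∨ ¬r) → (◇¬q ∨ ◇¬r)), 0   [∧-rule on 1]
3. □r, 0   [∧-rule on 1]
4. ◇(¬q ∨ ¬r), 0   [¬→-rule on 2]
5. ¬(◇¬q ∨ ◇¬r), 0   [¬→-rule on 2]
6. ¬◇¬q, 0   [¬∨-rule on 5]
7. ¬◇¬r, 0   [¬∨-rule on 5]
8. r, 0   [□-rule on 3 via 0R0]
9. q, 0   [¬◇-rule on 6 via 0R0]
10. ¬q ∨ ¬r, 1   [◇-rule on 4: fresh world 1, 0R1]
11. r, 1   [□-rule on 3 via 0R1]
12. q, 1   [¬◇-rule on 6 via 0R1]
13. ¬r, 1   [∨-rule on 10 (branches; this branch)]
Accessibility: 0R0, 0R1, 1R1
Branch closes: r and ¬r both at 1.
Every branch closes; the branch above is one of them.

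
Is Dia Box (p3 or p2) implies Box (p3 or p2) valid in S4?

Tableau for the negation not (Dia Box (p3 or p2) implies Box (p3 or p2)):
1. not (Dia Box (p3 or p2) implies Box (p3 or p2)), u
2. Dia Box (p3 or p2), u   [neg-implies-rule on 1]
3. not Box (p3 or p2), u   [neg-implies-rule on 1]
4. Box (p3 or p2), v   [Dia-rule on 2: fresh world v, uRv]
5. p3 or p2, v   [Box-rule on 4 via vRv]
6. p2, v   [or-rule on 5 (branches; this branch)]
7. not (p3 or p2), w   [neg-Box-rule on 3: fresh world w, uRw]
8. not p3, w   [neg-or-rule on 7]
9. not p2, w   [neg-or-rule on 7]
Accessibility: uRu, uRv, uRw, vRv, wRw
The negation has an open branch (countermodel exists).

No, not valid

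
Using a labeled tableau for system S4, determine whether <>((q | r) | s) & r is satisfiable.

Satisfiable

1. <>((q | r) | s) & r, u
2. <>((q | r) | s), u
3. r, u
4. (q | r) | s, v
5. s, v
Accessibility: uRu, uRv, vRv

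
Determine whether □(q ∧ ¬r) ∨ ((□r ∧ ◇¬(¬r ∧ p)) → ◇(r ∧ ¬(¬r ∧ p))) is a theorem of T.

Tableau for the negation ¬(□(q ∧ ¬r) ∨ ((□r ∧ ◇¬(¬r ∧ p)) → ◇(r ∧ ¬(¬r ∧ p)))):
1. ¬(□(q ∧ ¬r) ∨ ((□r ∧ ◇¬(¬r ∧ p)) → ◇(r ∧ ¬(¬r ∧ p)))), 0
2. ¬□(q ∧ ¬r), 0   [¬∨-rule on 1]
3. ¬((□r ∧ ◇¬(¬r ∧ p)) → ◇(r ∧ ¬(¬r ∧ p))), 0   [¬∨-rule on 1]
4. □r ∧ ◇¬(¬r ∧ p), 0   [¬→-rule on 3]
5. ¬◇(r ∧ ¬(¬r ∧ p)), 0   [¬→-rule on 3]
6. □r, 0   [∧-rule on 4]
7. ◇¬(¬r ∧ p), 0   [∧-rule on 4]
8. ¬(r ∧ ¬(¬r ∧ p)), 0   [¬◇-rule on 5 via 0R0]
9. r, 0   [□-rule on 6 via 0R0]
10. ¬r ∧ p, 0   [¬∧-rule on 8 (branches; this branch)]
11. ¬r, 0   [∧-rule on 10]
12. p, 0   [∧-rule on 10]
Accessibility: 0R0
Branch closes: r and ¬r both at 0.
Every branch of the negation's tableau closes; the branch above is one of them.

Valid in T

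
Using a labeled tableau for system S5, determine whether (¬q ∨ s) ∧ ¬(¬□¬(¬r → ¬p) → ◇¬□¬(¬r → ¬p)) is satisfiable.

1. (¬q ∨ s) ∧ ¬(¬□¬(¬r → ¬p) → ◇¬□¬(¬r → ¬p)), w0
2. ¬q ∨ s, w0
3. ¬(¬□¬(¬r → ¬p) → ◇¬□¬(¬r → ¬p)), w0
4. ¬□¬(¬r → ¬p), w0
5. ¬◇¬□¬(¬r → ¬p), w0
6. □¬(¬r → ¬p), w0
7. ¬(¬r → ¬p), w0
8. ¬r, w0
9. p, w0
10. s, w0
11. ¬r → ¬p, w1
12. □¬(¬r → ¬p), w1
13. ¬(¬r → ¬p), w1
14. ¬r, w1
15. p, w1
16. ¬p, w1
Accessibility: w0Rw0, w0Rw1, w1Rw0, w1Rw1
Branch closes: p and ¬p both at w1.
(One branch shown.) All branches close.

Unsatisfiable (every branch closes)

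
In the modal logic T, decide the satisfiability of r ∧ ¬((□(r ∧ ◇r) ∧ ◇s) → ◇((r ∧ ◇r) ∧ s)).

1. r ∧ ¬((□(r ∧ ◇r) ∧ ◇s) → ◇((r ∧ ◇r) ∧ s)), u
2. r, u
3. ¬((□(r ∧ ◇r) ∧ ◇s) → ◇((r ∧ ◇r) ∧ s)), u
4. □(r ∧ ◇r) ∧ ◇s, u
5. ¬◇((r ∧ ◇r) ∧ s), u
6. □(r ∧ ◇r), u
7. ◇s, u
8. ¬((r ∧ ◇r) ∧ s), u
9. r ∧ ◇r, u
10. ◇r, u
11. ¬s, u
12. s, v
13. ¬((r ∧ ◇r) ∧ s), v
14. r ∧ ◇r, v
15. r, v
16. ◇r, v
17. ¬(r ∧ ◇r), v
18. ¬◇r, v
19. ¬r, v
Accessibility: uRu, uRv, vRv
Branch closes: r and ¬r both at v.
Every branch closes; the branch above is one of them.

Unsatisfiable (every branch closes)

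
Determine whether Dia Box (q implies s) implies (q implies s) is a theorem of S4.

Tableau for the negation not (Dia Box (q implies s) implies (q implies s)):
1. not (Dia Box (q implies s) implies (q implies s)), w0
2. Dia Box (q implies s), w0   [neg-implies-rule on 1]
3. not (q implies s), w0   [neg-implies-rule on 1]
4. q, w0   [neg-implies-rule on 3]
5. not s, w0   [neg-implies-rule on 3]
6. Box (q implies s), w1   [Dia-rule on 2: fresh world w1, w0Rw1]
7. q implies s, w1   [Box-rule on 6 via w1Rw1]
8. s, w1   [implies-rule on 7 (branches; this branch)]
Accessibility: w0Rw0, w0Rw1, w1Rw1
The negation has an open branch (countermodel exists).

Not valid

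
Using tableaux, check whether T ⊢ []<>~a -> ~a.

Tableau for the negation ~([]<>~a -> ~a):
1. ~([]<>~a -> ~a), u
2. []<>~a, u
3. a, u
4. <>~a, u
5. ~a, v
6. <>~a, v
7. ~a, w
Accessibility: uRu, uRv, vRv, vRw, wRw
The negation has an open branch (countermodel exists).

No, not valid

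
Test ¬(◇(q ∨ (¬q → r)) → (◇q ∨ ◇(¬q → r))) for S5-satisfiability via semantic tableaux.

1. ¬(◇(q ∨ (¬q → r)) → (◇q ∨ ◇(¬q → r))), w0
2. ◇(q ∨ (¬q → r)), w0   [¬→-rule on 1]
3. ¬(◇q ∨ ◇(¬q → r)), w0   [¬→-rule on 1]
4. ¬◇q, w0   [¬∨-rule on 3]
5. ¬◇(¬q → r), w0   [¬∨-rule on 3]
6. ¬q, w0   [¬◇-rule on 4 via w0Rw0]
7. ¬(¬q → r), w0   [¬◇-rule on 5 via w0Rw0]
8. ¬r, w0   [¬→-rule on 7]
9. q ∨ (¬q → r), w1   [◇-rule on 2: fresh world w1, w0Rw1]
10. ¬q, w1   [¬◇-rule on 4 via w0Rw1]
11. ¬(¬q → r), w1   [¬◇-rule on 5 via w0Rw1]
12. ¬r, w1   [¬→-rule on 11]
13. ¬q → r, w1   [∨-rule on 9 (branches; this branch)]
14. r, w1   [→-rule on 13 (branches; this branch)]
Accessibility: w0Rw0, w0Rw1, w1Rw0, w1Rw1
Branch closes: r and ¬r both at w1.
Every branch closes; the branch above is one of them.

Unsatisfiable (every branch closes)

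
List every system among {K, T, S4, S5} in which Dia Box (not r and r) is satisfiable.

K

K-tableau for the formula:
1. Dia Box (not r and r), 0
2. Box (not r and r), 1
Accessibility: 0R1
Complete open branch: satisfiable in K.
T-tableau for the formula:
1. Dia Box (not r and r), 0
2. Box (not r and r), 1
3. not r and r, 1
4. not r, 1
5. r, 1
Accessibility: 0R0, 0R1, 1R1
Branch closes: r and not r both at 1.
Every branch closes (one shown): unsatisfiable in T, hence also in S4, S5 (every S4/S5-frame is a T-frame).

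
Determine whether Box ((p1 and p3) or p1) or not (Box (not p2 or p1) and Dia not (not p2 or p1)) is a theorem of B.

Tableau for the negation not (Box ((p1 and p3) or p1) or not (Box (not p2 or p1) and Dia not (not p2 or p1))):
1. not (Box ((p1 and p3) or p1) or not (Box (not p2 or p1) and Dia not (not p2 or p1))), w0
2. not Box ((p1 and p3) or p1), w0
3. Box (not p2 or p1) and Dia not (not p2 or p1), w0
4. Box (not p2 or p1), w0
5. Dia not (not p2 or p1), w0
6. not p2 or p1, w0
7. p1, w0
8. not ((p1 and p3) or p1), w1
9. not (p1 and p3), w1
10. not p1, w1
11. not p2 or p1, w1
12. not p3, w1
13. not p2, w1
14. not (not p2 or p1), w2
15. p2, w2
16. not p1, w2
17. not p2 or p1, w2
18. p1, w2
Accessibility: w0Rw0, w0Rw1, w0Rw2, w1Rw0, w1Rw1, w2Rw0, w2Rw2
Branch closes: p1 and not p1 both at w2.
Every branch of the negation's tableau closes; the branch above is one of them.

Valid in B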